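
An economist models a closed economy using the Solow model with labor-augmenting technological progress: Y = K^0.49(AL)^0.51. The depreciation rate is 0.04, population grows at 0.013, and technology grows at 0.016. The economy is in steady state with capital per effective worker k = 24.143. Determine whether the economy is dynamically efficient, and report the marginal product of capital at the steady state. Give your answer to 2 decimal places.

Break-even investment rate: n + g + δ = 0.013 + 0.016 + 0.04 = 0.069.
MPK = 0.49·k^(0.49−1) = 0.49·24.143^(-0.51) ≈ 0.0966.
MPK > 0.069, so the economy is dynamically efficient (under-saving).

dynamically efficient; MPK ≈ 0.10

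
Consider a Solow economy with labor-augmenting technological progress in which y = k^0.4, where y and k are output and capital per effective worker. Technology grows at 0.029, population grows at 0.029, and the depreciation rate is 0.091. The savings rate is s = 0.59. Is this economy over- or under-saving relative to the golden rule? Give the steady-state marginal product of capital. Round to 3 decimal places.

Capital per effective worker breaks even when investment replaces (n + g + δ)·k; here n + g + δ = 0.149.
Steady-state k*: s·k^0.4 = 0.149·k gives k* = (0.59/0.149)^(1/0.6) ≈ 9.9108.
MPK = 0.4·9.9108^(-0.6) ≈ 0.1010.
MPK < n+g+δ = 0.149, so the economy is dynamically inefficient (over-saving).

over-saving; MPK ≈ 0.101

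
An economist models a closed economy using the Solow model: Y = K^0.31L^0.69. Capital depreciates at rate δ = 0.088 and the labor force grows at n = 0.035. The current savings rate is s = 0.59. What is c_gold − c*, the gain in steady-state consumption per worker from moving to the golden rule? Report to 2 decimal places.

Capital per worker breaks even when investment replaces (n + δ)·k; here n + δ = 0.123.
Current steady state (s = 0.59): k* = (0.59/0.123)^(1/0.69) ≈ 9.7024, y* = 9.7024^0.31 ≈ 2.0227, c* = (1−0.59)·2.0227 ≈ 0.8293.
Setting f'(k) = n+δ gives 0.31·k^(0.31−1) = 0.123, hence k_gold = (0.31/0.123)^(1/0.69) ≈ 3.8179.
y_gold = 3.8179^0.31 ≈ 1.5148, c_gold = y_gold − 0.123·k_gold ≈ 1.0452.
Gain: Δc = 1.0452 − 0.8293 ≈ 0.2159.

Δc ≈ 0.22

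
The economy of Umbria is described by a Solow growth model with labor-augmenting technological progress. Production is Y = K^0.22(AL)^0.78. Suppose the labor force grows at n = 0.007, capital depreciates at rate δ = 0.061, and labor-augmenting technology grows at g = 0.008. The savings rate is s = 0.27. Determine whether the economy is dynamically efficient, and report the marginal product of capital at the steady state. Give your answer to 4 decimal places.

The effective depreciation rate is n + g + δ = 0.007 + 0.008 + 0.061 = 0.076.
Steady-state k*: s·k^0.22 = 0.076·k gives k* = (0.27/0.076)^(1/0.78) ≈ 5.0796.
MPK = 0.22·5.0796^(-0.78) ≈ 0.0619.
MPK < n+g+δ = 0.076, so the economy is dynamically inefficient (over-saving).

dynamically inefficient; MPK ≈ 0.0619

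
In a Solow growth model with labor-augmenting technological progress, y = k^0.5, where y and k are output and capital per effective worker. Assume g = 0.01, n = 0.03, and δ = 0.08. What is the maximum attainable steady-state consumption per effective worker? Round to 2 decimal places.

c_gold ≈ 2.08

Capital per effective worker breaks even when investment replaces (n + g + δ)·k; here n + g + δ = 0.12.
Maximizing c = f(k) − (n+g+δ)·k gives f'(k) = n+g+δ, i.e. 0.5·k^(0.5−1) = 0.12, so k_gold = (0.5/0.12)^(1/0.5) ≈ 17.3611.
y_gold = 17.3611^0.5 ≈ 4.1667.
c_gold = y_gold − (n+g+δ)·k_gold = 4.1667 − 0.12·17.3611 ≈ 2.0833.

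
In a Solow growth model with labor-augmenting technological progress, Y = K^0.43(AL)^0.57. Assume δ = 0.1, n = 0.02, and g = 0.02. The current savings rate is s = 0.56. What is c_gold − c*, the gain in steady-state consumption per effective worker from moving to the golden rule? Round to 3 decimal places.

Δc ≈ 0.077

The effective depreciation rate is n + g + δ = 0.02 + 0.02 + 0.1 = 0.14.
Current steady state (s = 0.56): k* = (0.56/0.14)^(1/0.57) ≈ 11.3827, y* = 11.3827^0.43 ≈ 2.8457, c* = (1−0.56)·2.8457 ≈ 1.2521.
At the golden rule the marginal product of capital equals n+g+δ: 0.43·k^(0.43−1) = 0.14. Solving, k_gold = (0.43/0.14)^(1/0.57) ≈ 7.1612.
y_gold = 7.1612^0.43 ≈ 2.3315, c_gold = y_gold − 0.14·k_gold ≈ 1.3290.
Gain: Δc = 1.3290 − 1.2521 ≈ 0.0769.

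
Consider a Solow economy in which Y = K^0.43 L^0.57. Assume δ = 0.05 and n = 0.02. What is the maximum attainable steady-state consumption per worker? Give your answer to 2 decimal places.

c_gold ≈ 2.24

Break-even investment rate: n + δ = 0.02 + 0.05 = 0.07.
Setting f'(k) = n+δ gives 0.43·k^(0.43−1) = 0.07, hence k_gold = (0.43/0.07)^(1/0.57) ≈ 24.1605.
y_gold = 24.1605^0.43 ≈ 3.9331.
c_gold = y_gold − (n+δ)·k_gold = 3.9331 − 0.07·24.1605 ≈ 2.2419.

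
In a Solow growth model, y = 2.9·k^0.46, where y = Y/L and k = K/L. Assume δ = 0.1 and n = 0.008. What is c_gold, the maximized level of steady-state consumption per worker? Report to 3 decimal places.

c_gold ≈ 13.329

Capital per worker breaks even when investment replaces (n + δ)·k; here n + δ = 0.108.
At the golden rule the marginal product of capital equals n+δ: 0.46·2.9·k^(0.46−1) = 0.108. Solving, k_gold = (0.46·2.9/0.108)^(1/0.54) ≈ 105.1299.
y_gold = 2.9·105.1299^0.46 ≈ 24.6827.
c_gold = y_gold − (n+δ)·k_gold = 24.6827 − 0.108·105.1299 ≈ 13.3286.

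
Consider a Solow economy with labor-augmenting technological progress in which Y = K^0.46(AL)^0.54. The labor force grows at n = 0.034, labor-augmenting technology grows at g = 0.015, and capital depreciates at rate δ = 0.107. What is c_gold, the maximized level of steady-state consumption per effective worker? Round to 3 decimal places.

c_gold ≈ 1.357

n + g + δ = 0.034 + 0.015 + 0.107 = 0.156.
Golden rule sets MPK = n+g+δ: 0.46·k^(0.46−1) = 0.156, so k_gold = (0.46/0.156)^(1/0.54) ≈ 7.4078.
y_gold = 7.4078^0.46 ≈ 2.5122.
c_gold = y_gold − (n+g+δ)·k_gold = 2.5122 − 0.156·7.4078 ≈ 1.3566.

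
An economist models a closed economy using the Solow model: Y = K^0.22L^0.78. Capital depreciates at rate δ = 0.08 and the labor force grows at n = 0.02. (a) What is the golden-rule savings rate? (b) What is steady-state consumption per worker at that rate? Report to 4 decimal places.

(a) s_gold = 0.2200; (b) c_gold ≈ 0.9743

Break-even investment rate: n + δ = 0.02 + 0.08 = 0.1.
For Cobb-Douglas, s_gold equals capital's share: s_gold = 0.22.
At the golden rule the marginal product of capital equals n+δ: 0.22·k^(0.22−1) = 0.1. Solving, k_gold = (0.22/0.1)^(1/0.78) ≈ 2.7479.
y_gold = 2.7479^0.22 ≈ 1.2491; c_gold = (1−0.22)·y_gold ≈ 0.9743.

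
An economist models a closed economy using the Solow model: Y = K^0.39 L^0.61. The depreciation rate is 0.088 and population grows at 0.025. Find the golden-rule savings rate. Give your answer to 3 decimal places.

n + δ = 0.025 + 0.088 = 0.113.
At the golden rule MPK = n+δ, and in any Cobb-Douglas steady state s = (n+δ)·k/y = MPK·k/y = capital's share 0.39.

s_gold = 0.390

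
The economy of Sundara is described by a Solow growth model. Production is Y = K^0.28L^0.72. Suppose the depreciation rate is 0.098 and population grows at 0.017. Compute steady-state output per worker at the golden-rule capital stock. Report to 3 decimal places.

y_gold ≈ 1.413

The effective depreciation rate is n + δ = 0.017 + 0.098 = 0.115.
Golden rule sets MPK = n+δ: 0.28·k^(0.28−1) = 0.115, so k_gold = (0.28/0.115)^(1/0.72) ≈ 3.4415.
Output: y_gold = k_gold^0.28 = 3.4415^0.28 ≈ 1.4135.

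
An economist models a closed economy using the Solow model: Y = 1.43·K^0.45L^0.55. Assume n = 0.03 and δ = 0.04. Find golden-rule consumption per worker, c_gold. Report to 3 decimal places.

Break-even investment rate: n + δ = 0.03 + 0.04 = 0.07.
Setting f'(k) = n+δ gives 0.45·1.43·k^(0.45−1) = 0.07, hence k_gold = (0.45·1.43/0.07)^(1/0.55) ≈ 56.4584.
y_gold = 1.43·56.4584^0.45 ≈ 8.7824.
c_gold = y_gold − (n+δ)·k_gold = 8.7824 − 0.07·56.4584 ≈ 4.8303.

c_gold ≈ 4.830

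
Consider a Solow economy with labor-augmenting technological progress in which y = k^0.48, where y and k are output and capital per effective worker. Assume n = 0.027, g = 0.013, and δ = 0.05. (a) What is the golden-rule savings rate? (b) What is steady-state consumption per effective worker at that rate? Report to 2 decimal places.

(a) s_gold = 0.48; (b) c_gold ≈ 2.44

Break-even investment rate: n + g + δ = 0.027 + 0.013 + 0.05 = 0.09.
For Cobb-Douglas, s_gold equals capital's share: s_gold = 0.48.
At the golden rule the marginal product of capital equals n+g+δ: 0.48·k^(0.48−1) = 0.09. Solving, k_gold = (0.48/0.09)^(1/0.52) ≈ 25.0077.
y_gold = 25.0077^0.48 ≈ 4.6890; c_gold = (1−0.48)·y_gold ≈ 2.4383.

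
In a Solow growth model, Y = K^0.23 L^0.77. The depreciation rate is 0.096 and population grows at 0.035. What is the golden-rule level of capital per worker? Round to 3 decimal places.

n + δ = 0.035 + 0.096 = 0.131.
Maximizing c = f(k) − (n+δ)·k gives f'(k) = n+δ, i.e. 0.23·k^(0.23−1) = 0.131, so k_gold = (0.23/0.131)^(1/0.77) ≈ 2.0772.

k_gold ≈ 2.077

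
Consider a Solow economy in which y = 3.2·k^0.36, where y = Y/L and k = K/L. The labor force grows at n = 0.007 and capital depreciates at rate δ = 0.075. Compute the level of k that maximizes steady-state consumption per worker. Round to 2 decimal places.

The effective depreciation rate is n + δ = 0.007 + 0.075 = 0.082.
Maximizing c = f(k) − (n+δ)·k gives f'(k) = n+δ, i.e. 0.36·3.2·k^(0.36−1) = 0.082, so k_gold = (0.36·3.2/0.082)^(1/0.64) ≈ 62.1134.

k_gold ≈ 62.11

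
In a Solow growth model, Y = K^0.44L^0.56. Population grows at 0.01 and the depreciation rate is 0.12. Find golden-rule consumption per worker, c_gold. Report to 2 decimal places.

c_gold ≈ 1.46

Break-even investment rate: n + δ = 0.01 + 0.12 = 0.13.
Setting f'(k) = n+δ gives 0.44·k^(0.44−1) = 0.13, hence k_gold = (0.44/0.13)^(1/0.56) ≈ 8.8217.
y_gold = 8.8217^0.44 ≈ 2.6064.
c_gold = y_gold − (n+δ)·k_gold = 2.6064 − 0.13·8.8217 ≈ 1.4596.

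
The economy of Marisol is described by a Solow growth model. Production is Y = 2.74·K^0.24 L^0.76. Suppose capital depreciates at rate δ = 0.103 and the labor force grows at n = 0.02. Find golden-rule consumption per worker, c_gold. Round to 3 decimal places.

c_gold ≈ 3.536

The effective depreciation rate is n + δ = 0.02 + 0.103 = 0.123.
Maximizing c = f(k) − (n+δ)·k gives f'(k) = n+δ, i.e. 0.24·2.74·k^(0.24−1) = 0.123, so k_gold = (0.24·2.74/0.123)^(1/0.76) ≈ 9.0776.
y_gold = 2.74·9.0776^0.24 ≈ 4.6523.
c_gold = y_gold − (n+δ)·k_gold = 4.6523 − 0.123·9.0776 ≈ 3.5357.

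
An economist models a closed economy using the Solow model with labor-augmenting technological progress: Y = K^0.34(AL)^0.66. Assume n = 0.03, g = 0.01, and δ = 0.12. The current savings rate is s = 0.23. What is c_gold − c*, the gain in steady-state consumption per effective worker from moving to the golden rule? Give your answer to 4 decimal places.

Δc ≈ 0.0449

n + g + δ = 0.03 + 0.01 + 0.12 = 0.16.
Current steady state (s = 0.23): k* = (0.23/0.16)^(1/0.66) ≈ 1.7330, y* = 1.7330^0.34 ≈ 1.2056, c* = (1−0.23)·1.2056 ≈ 0.9283.
Setting f'(k) = n+g+δ gives 0.34·k^(0.34−1) = 0.16, hence k_gold = (0.34/0.16)^(1/0.66) ≈ 3.1333.
y_gold = 3.1333^0.34 ≈ 1.4745, c_gold = y_gold − 0.16·k_gold ≈ 0.9732.
Gain: Δc = 0.9732 − 0.9283 ≈ 0.0449.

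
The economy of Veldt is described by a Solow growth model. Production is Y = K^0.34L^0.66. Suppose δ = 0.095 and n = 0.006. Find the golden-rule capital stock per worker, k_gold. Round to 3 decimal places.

k_gold ≈ 6.291

Break-even investment rate: n + δ = 0.006 + 0.095 = 0.101.
Setting f'(k) = n+δ gives 0.34·k^(0.34−1) = 0.101, hence k_gold = (0.34/0.101)^(1/0.66) ≈ 6.2911.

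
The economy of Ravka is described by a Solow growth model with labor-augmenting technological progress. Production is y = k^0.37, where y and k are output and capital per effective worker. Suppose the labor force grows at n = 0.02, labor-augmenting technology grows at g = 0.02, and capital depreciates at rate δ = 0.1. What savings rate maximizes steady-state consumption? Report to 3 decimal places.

Capital per effective worker breaks even when investment replaces (n + g + δ)·k; here n + g + δ = 0.14.
At the golden rule MPK = n+g+δ, and in any Cobb-Douglas steady state s = (n+g+δ)·k/y = MPK·k/y = capital's share 0.37.

s_gold = 0.370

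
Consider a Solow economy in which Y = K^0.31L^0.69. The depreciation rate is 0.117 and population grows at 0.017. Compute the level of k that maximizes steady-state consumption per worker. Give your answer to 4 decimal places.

n + δ = 0.017 + 0.117 = 0.134.
Setting f'(k) = n+δ gives 0.31·k^(0.31−1) = 0.134, hence k_gold = (0.31/0.134)^(1/0.69) ≈ 3.3722.

k_gold ≈ 3.3722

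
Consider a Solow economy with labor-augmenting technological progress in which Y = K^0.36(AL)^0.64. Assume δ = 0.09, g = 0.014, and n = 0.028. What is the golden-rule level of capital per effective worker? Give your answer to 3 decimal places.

Capital per effective worker breaks even when investment replaces (n + g + δ)·k; here n + g + δ = 0.132.
Setting f'(k) = n+g+δ gives 0.36·k^(0.36−1) = 0.132, hence k_gold = (0.36/0.132)^(1/0.64) ≈ 4.7954.

k_gold ≈ 4.795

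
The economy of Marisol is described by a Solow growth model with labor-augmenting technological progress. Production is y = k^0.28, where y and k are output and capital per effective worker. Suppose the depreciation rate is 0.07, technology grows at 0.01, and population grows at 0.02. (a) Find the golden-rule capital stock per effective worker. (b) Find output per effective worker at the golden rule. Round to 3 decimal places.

Capital per effective worker breaks even when investment replaces (n + g + δ)·k; here n + g + δ = 0.1.
Maximizing c = f(k) − (n+g+δ)·k gives f'(k) = n+g+δ, i.e. 0.28·k^(0.28−1) = 0.1, so k_gold = (0.28/0.1)^(1/0.72) ≈ 4.1788.
y_gold = 4.1788^0.28 ≈ 1.4924.

(a) k_gold ≈ 4.179; (b) y_gold ≈ 1.492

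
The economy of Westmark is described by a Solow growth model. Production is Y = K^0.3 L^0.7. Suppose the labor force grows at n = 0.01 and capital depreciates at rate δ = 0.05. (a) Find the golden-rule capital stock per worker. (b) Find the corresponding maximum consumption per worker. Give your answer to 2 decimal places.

Capital per worker breaks even when investment replaces (n + δ)·k; here n + δ = 0.06.
Golden rule sets MPK = n+δ: 0.3·k^(0.3−1) = 0.06, so k_gold = (0.3/0.06)^(1/0.7) ≈ 9.9662.
y_gold = 9.9662^0.3 ≈ 1.9932; c_gold = y_gold − 0.06·k_gold ≈ 1.3953.

(a) k_gold ≈ 9.97; (b) c_gold ≈ 1.40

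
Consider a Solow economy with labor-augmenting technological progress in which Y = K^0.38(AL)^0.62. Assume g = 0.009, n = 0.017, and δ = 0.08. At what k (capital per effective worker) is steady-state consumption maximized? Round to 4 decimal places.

n + g + δ = 0.017 + 0.009 + 0.08 = 0.106.
Golden rule sets MPK = n+g+δ: 0.38·k^(0.38−1) = 0.106, so k_gold = (0.38/0.106)^(1/0.62) ≈ 7.8401.

k_gold ≈ 7.8401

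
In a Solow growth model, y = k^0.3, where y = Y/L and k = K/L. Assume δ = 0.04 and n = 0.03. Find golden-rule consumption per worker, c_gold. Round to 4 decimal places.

c_gold ≈ 1.3061

Capital per worker breaks even when investment replaces (n + δ)·k; here n + δ = 0.07.
Setting f'(k) = n+δ gives 0.3·k^(0.3−1) = 0.07, hence k_gold = (0.3/0.07)^(1/0.7) ≈ 7.9963.
y_gold = 7.9963^0.3 ≈ 1.8658.
c_gold = y_gold − (n+δ)·k_gold = 1.8658 − 0.07·7.9963 ≈ 1.3061.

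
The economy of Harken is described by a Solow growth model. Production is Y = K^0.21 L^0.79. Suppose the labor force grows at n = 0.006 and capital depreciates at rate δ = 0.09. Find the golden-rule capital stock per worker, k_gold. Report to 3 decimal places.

k_gold ≈ 2.693

Break-even investment rate: n + δ = 0.006 + 0.09 = 0.096.
At the golden rule the marginal product of capital equals n+δ: 0.21·k^(0.21−1) = 0.096. Solving, k_gold = (0.21/0.096)^(1/0.79) ≈ 2.6935.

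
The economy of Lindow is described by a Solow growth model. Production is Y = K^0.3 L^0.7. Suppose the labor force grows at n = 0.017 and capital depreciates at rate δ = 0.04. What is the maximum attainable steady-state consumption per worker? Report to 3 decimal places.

Break-even investment rate: n + δ = 0.017 + 0.04 = 0.057.
At the golden rule the marginal product of capital equals n+δ: 0.3·k^(0.3−1) = 0.057. Solving, k_gold = (0.3/0.057)^(1/0.7) ≈ 10.7239.
y_gold = 10.7239^0.3 ≈ 2.0375.
c_gold = y_gold − (n+δ)·k_gold = 2.0375 − 0.057·10.7239 ≈ 1.4263.

c_gold ≈ 1.426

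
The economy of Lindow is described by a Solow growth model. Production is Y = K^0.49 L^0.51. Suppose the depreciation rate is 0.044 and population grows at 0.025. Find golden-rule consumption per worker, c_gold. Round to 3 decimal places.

Break-even investment rate: n + δ = 0.025 + 0.044 = 0.069.
Golden rule sets MPK = n+δ: 0.49·k^(0.49−1) = 0.069, so k_gold = (0.49/0.069)^(1/0.51) ≈ 46.6990.
y_gold = 46.6990^0.49 ≈ 6.5760.
c_gold = y_gold − (n+δ)·k_gold = 6.5760 − 0.069·46.6990 ≈ 3.3538.

c_gold ≈ 3.354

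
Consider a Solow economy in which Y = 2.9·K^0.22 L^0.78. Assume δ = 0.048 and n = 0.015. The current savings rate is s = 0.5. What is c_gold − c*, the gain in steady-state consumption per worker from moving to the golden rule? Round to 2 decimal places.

Break-even investment rate: n + δ = 0.015 + 0.048 = 0.063.
Current steady state (s = 0.5): k* = (0.5·2.9/0.063)^(1/0.78) ≈ 55.7428, y* = 2.9·55.7428^0.22 ≈ 7.0236, c* = (1−0.5)·7.0236 ≈ 3.5118.
Golden rule sets MPK = n+δ: 0.22·2.9·k^(0.22−1) = 0.063, so k_gold = (0.22·2.9/0.063)^(1/0.78) ≈ 19.4571.
y_gold = 2.9·19.4571^0.22 ≈ 5.5718, c_gold = y_gold − 0.063·k_gold ≈ 4.3460.
Gain: Δc = 4.3460 − 3.5118 ≈ 0.8342.

Δc ≈ 0.83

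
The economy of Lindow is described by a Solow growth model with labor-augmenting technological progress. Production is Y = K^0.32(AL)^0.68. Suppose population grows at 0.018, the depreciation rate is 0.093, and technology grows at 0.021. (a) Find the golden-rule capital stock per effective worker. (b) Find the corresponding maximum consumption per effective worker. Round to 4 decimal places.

(a) k_gold ≈ 3.6775; (b) c_gold ≈ 1.0315

The effective depreciation rate is n + g + δ = 0.018 + 0.021 + 0.093 = 0.132.
Maximizing c = f(k) − (n+g+δ)·k gives f'(k) = n+g+δ, i.e. 0.32·k^(0.32−1) = 0.132, so k_gold = (0.32/0.132)^(1/0.68) ≈ 3.6775.
y_gold = 3.6775^0.32 ≈ 1.5170; c_gold = y_gold − 0.132·k_gold ≈ 1.0315.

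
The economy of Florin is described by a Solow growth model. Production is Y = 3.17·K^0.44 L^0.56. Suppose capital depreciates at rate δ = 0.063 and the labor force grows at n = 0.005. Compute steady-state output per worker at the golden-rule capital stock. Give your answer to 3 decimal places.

y_gold ≈ 34.034

Break-even investment rate: n + δ = 0.005 + 0.063 = 0.068.
Maximizing c = f(k) − (n+δ)·k gives f'(k) = n+δ, i.e. 0.44·3.17·k^(0.44−1) = 0.068, so k_gold = (0.44·3.17/0.068)^(1/0.56) ≈ 220.2229.
Output: y_gold = 3.17·k_gold^0.44 = 3.17·220.2229^0.44 ≈ 34.0345.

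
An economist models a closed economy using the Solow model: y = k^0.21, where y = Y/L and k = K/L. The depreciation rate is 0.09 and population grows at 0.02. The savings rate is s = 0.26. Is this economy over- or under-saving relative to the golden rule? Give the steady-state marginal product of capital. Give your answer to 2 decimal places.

Break-even investment rate: n + δ = 0.02 + 0.09 = 0.11.
Steady-state k*: s·k^0.21 = 0.11·k gives k* = (0.26/0.11)^(1/0.79) ≈ 2.9709.
MPK = 0.21·2.9709^(-0.79) ≈ 0.0888.
MPK < n+δ = 0.11, so the economy is dynamically inefficient (over-saving).

over-saving; MPK ≈ 0.09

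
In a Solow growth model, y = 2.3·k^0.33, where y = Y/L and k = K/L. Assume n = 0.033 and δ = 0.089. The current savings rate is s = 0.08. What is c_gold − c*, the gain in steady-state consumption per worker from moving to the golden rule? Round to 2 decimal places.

Δc ≈ 1.20

The effective depreciation rate is n + δ = 0.033 + 0.089 = 0.122.
Current steady state (s = 0.08): k* = (0.08·2.3/0.122)^(1/0.67) ≈ 1.8465, y* = 2.3·1.8465^0.33 ≈ 2.8160, c* = (1−0.08)·2.8160 ≈ 2.5907.
Setting f'(k) = n+δ gives 0.33·2.3·k^(0.33−1) = 0.122, hence k_gold = (0.33·2.3/0.122)^(1/0.67) ≈ 15.3073.
y_gold = 2.3·15.3073^0.33 ≈ 5.6591, c_gold = y_gold − 0.122·k_gold ≈ 3.7916.
Gain: Δc = 3.7916 − 2.5907 ≈ 1.2009.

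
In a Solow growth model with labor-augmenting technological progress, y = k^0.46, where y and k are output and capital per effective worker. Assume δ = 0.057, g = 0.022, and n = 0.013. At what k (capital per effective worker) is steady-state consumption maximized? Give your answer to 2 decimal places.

Capital per effective worker breaks even when investment replaces (n + g + δ)·k; here n + g + δ = 0.092.
Setting f'(k) = n+g+δ gives 0.46·k^(0.46−1) = 0.092, hence k_gold = (0.46/0.092)^(1/0.54) ≈ 19.6965.

k_gold ≈ 19.70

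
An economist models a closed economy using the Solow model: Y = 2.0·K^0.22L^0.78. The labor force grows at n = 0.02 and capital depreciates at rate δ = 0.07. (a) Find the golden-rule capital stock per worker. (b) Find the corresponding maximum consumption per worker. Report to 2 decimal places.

Break-even investment rate: n + δ = 0.02 + 0.07 = 0.09.
At the golden rule the marginal product of capital equals n+δ: 0.22·2.0·k^(0.22−1) = 0.09. Solving, k_gold = (0.22·2.0/0.09)^(1/0.78) ≈ 7.6490.
y_gold = 2.0·7.6490^0.22 ≈ 3.1291; c_gold = y_gold − 0.09·k_gold ≈ 2.4407.

(a) k_gold ≈ 7.65; (b) c_gold ≈ 2.44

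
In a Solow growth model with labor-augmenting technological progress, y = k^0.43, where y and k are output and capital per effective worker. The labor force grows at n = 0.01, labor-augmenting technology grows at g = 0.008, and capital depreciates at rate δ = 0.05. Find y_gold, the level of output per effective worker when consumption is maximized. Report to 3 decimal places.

Capital per effective worker breaks even when investment replaces (n + g + δ)·k; here n + g + δ = 0.068.
Golden rule sets MPK = n+g+δ: 0.43·k^(0.43−1) = 0.068, so k_gold = (0.43/0.068)^(1/0.57) ≈ 25.4210.
Output: y_gold = k_gold^0.43 = 25.4210^0.43 ≈ 4.0201.

y_gold ≈ 4.020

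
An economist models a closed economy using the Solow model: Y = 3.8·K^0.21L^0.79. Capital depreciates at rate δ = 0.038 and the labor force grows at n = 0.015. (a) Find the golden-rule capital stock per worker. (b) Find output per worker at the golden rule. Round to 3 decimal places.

Break-even investment rate: n + δ = 0.015 + 0.038 = 0.053.
Golden rule sets MPK = n+δ: 0.21·3.8·k^(0.21−1) = 0.053, so k_gold = (0.21·3.8/0.053)^(1/0.79) ≈ 30.9595.
y_gold = 3.8·30.9595^0.21 ≈ 7.8136.

(a) k_gold ≈ 30.959; (b) y_gold ≈ 7.814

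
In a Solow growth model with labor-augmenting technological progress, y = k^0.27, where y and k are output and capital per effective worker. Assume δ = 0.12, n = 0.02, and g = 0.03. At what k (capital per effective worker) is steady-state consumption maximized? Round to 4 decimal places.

n + g + δ = 0.02 + 0.03 + 0.12 = 0.17.
Setting f'(k) = n+g+δ gives 0.27·k^(0.27−1) = 0.17, hence k_gold = (0.27/0.17)^(1/0.73) ≈ 1.8846.

k_gold ≈ 1.8846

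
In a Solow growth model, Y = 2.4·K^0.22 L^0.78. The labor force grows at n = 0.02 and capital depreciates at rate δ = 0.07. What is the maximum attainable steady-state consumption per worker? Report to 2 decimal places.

c_gold ≈ 3.08

Capital per worker breaks even when investment replaces (n + δ)·k; here n + δ = 0.09.
Maximizing c = f(k) − (n+δ)·k gives f'(k) = n+δ, i.e. 0.22·2.4·k^(0.22−1) = 0.09, so k_gold = (0.22·2.4/0.09)^(1/0.78) ≈ 9.6631.
y_gold = 2.4·9.6631^0.22 ≈ 3.9531.
c_gold = y_gold − (n+δ)·k_gold = 3.9531 − 0.09·9.6631 ≈ 3.0834.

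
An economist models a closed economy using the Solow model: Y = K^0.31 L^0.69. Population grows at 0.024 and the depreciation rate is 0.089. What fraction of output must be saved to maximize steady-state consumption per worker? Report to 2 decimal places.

s_gold = 0.31

Break-even investment rate: n + δ = 0.024 + 0.089 = 0.113.
At the golden rule MPK = n+δ, and in any Cobb-Douglas steady state s = (n+δ)·k/y = MPK·k/y = capital's share 0.31.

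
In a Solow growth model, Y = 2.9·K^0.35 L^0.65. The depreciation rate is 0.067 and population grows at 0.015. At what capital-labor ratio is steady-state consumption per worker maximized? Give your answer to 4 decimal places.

Capital per worker breaks even when investment replaces (n + δ)·k; here n + δ = 0.082.
Golden rule sets MPK = n+δ: 0.35·2.9·k^(0.35−1) = 0.082, so k_gold = (0.35·2.9/0.082)^(1/0.65) ≈ 47.9737.

k_gold ≈ 47.9737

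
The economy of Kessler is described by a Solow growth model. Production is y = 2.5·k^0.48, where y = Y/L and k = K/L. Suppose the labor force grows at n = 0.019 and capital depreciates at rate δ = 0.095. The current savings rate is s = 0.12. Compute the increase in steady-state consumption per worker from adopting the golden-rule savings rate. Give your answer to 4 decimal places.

Δc ≈ 6.0436

The effective depreciation rate is n + δ = 0.019 + 0.095 = 0.114.
Current steady state (s = 0.12): k* = (0.12·2.5/0.114)^(1/0.52) ≈ 6.4285, y* = 2.5·6.4285^0.48 ≈ 6.1071, c* = (1−0.12)·6.1071 ≈ 5.3742.
Setting f'(k) = n+δ gives 0.48·2.5·k^(0.48−1) = 0.114, hence k_gold = (0.48·2.5/0.114)^(1/0.52) ≈ 92.4520.
y_gold = 2.5·92.4520^0.48 ≈ 21.9573, c_gold = y_gold − 0.114·k_gold ≈ 11.4178.
Gain: Δc = 11.4178 − 5.3742 ≈ 6.0436.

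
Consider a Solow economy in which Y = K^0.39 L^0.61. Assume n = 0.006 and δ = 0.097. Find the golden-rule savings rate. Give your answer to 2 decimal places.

s_gold = 0.39

n + δ = 0.006 + 0.097 = 0.103.
At the golden rule MPK = n+δ, and in any Cobb-Douglas steady state s = (n+δ)·k/y = MPK·k/y = capital's share 0.39.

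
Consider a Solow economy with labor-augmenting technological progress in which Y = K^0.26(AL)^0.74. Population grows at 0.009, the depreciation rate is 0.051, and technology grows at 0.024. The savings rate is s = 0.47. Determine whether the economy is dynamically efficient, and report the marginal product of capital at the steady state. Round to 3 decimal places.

dynamically inefficient; MPK ≈ 0.046

The effective depreciation rate is n + g + δ = 0.009 + 0.024 + 0.051 = 0.084.
Steady-state k*: s·k^0.26 = 0.084·k gives k* = (0.47/0.084)^(1/0.74) ≈ 10.2463.
MPK = 0.26·10.2463^(-0.74) ≈ 0.0465.
MPK < n+g+δ = 0.084, so the economy is dynamically inefficient (over-saving).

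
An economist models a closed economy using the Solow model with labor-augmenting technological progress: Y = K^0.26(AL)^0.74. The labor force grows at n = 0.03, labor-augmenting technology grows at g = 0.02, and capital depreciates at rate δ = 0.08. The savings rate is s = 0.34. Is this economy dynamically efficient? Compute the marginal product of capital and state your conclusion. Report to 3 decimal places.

n + g + δ = 0.03 + 0.02 + 0.08 = 0.13.
Steady-state k*: s·k^0.26 = 0.13·k gives k* = (0.34/0.13)^(1/0.74) ≈ 3.6664.
MPK = 0.26·3.6664^(-0.74) ≈ 0.0994.
MPK < n+g+δ = 0.13, so the economy is dynamically inefficient (over-saving).

dynamically inefficient; MPK ≈ 0.099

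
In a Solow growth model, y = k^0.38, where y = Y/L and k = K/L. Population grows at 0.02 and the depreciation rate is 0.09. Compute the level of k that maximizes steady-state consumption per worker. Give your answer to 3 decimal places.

The effective depreciation rate is n + δ = 0.02 + 0.09 = 0.11.
At the golden rule the marginal product of capital equals n+δ: 0.38·k^(0.38−1) = 0.11. Solving, k_gold = (0.38/0.11)^(1/0.62) ≈ 7.3854.

k_gold ≈ 7.385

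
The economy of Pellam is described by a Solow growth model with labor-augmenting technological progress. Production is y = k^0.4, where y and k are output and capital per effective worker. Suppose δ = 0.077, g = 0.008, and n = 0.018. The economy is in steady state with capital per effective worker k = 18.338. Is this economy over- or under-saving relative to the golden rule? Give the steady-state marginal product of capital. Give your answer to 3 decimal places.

Break-even investment rate: n + g + δ = 0.018 + 0.008 + 0.077 = 0.103.
MPK = 0.4·k^(0.4−1) = 0.4·18.338^(-0.6) ≈ 0.0698.
MPK < 0.103, so the economy is dynamically inefficient (over-saving).

over-saving; MPK ≈ 0.070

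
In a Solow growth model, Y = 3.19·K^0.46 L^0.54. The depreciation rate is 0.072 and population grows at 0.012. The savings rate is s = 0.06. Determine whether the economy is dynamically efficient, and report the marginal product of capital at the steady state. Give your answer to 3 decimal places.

dynamically efficient; MPK ≈ 0.644

The effective depreciation rate is n + δ = 0.012 + 0.072 = 0.084.
Steady-state k*: s·A·k^0.46 = 0.084·k gives k* = (0.06·3.19/0.084)^(1/0.54) ≈ 4.5956.
MPK = 0.46·3.19·4.5956^(-0.54) ≈ 0.6440.
MPK > n+δ = 0.084, so the economy is dynamically efficient (under-saving).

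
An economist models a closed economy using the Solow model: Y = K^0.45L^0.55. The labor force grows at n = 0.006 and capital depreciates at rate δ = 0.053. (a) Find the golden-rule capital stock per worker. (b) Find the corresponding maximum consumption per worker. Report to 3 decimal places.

(a) k_gold ≈ 40.206; (b) c_gold ≈ 2.899

Capital per worker breaks even when investment replaces (n + δ)·k; here n + δ = 0.059.
Setting f'(k) = n+δ gives 0.45·k^(0.45−1) = 0.059, hence k_gold = (0.45/0.059)^(1/0.55) ≈ 40.2061.
y_gold = 40.2061^0.45 ≈ 5.2715; c_gold = y_gold − 0.059·k_gold ≈ 2.8993.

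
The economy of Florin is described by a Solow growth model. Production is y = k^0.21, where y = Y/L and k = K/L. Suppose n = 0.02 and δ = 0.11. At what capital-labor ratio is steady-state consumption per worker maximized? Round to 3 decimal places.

k_gold ≈ 1.835

Capital per worker breaks even when investment replaces (n + δ)·k; here n + δ = 0.13.
Setting f'(k) = n+δ gives 0.21·k^(0.21−1) = 0.13, hence k_gold = (0.21/0.13)^(1/0.79) ≈ 1.8350.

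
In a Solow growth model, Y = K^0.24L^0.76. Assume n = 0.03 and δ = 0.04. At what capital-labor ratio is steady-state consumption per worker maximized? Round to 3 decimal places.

Break-even investment rate: n + δ = 0.03 + 0.04 = 0.07.
At the golden rule the marginal product of capital equals n+δ: 0.24·k^(0.24−1) = 0.07. Solving, k_gold = (0.24/0.07)^(1/0.76) ≈ 5.0594.

k_gold ≈ 5.059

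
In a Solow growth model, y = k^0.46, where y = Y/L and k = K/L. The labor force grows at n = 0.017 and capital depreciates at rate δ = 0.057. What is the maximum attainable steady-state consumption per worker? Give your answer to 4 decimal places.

Capital per worker breaks even when investment replaces (n + δ)·k; here n + δ = 0.074.
Golden rule sets MPK = n+δ: 0.46·k^(0.46−1) = 0.074, so k_gold = (0.46/0.074)^(1/0.54) ≈ 29.4776.
y_gold = 29.4776^0.46 ≈ 4.7421.
c_gold = y_gold − (n+δ)·k_gold = 4.7421 − 0.074·29.4776 ≈ 2.5607.

c_gold ≈ 2.5607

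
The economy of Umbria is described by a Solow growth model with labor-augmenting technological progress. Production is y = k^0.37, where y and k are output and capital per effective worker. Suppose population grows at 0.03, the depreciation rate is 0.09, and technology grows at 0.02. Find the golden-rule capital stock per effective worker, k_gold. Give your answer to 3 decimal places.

k_gold ≈ 4.677

n + g + δ = 0.03 + 0.02 + 0.09 = 0.14.
At the golden rule the marginal product of capital equals n+g+δ: 0.37·k^(0.37−1) = 0.14. Solving, k_gold = (0.37/0.14)^(1/0.63) ≈ 4.6769.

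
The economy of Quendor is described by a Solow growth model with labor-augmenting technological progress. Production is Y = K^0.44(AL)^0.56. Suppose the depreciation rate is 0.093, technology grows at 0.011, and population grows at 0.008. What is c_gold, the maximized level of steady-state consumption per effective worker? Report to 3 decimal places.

c_gold ≈ 1.641

Break-even investment rate: n + g + δ = 0.008 + 0.011 + 0.093 = 0.112.
Golden rule sets MPK = n+g+δ: 0.44·k^(0.44−1) = 0.112, so k_gold = (0.44/0.112)^(1/0.56) ≈ 11.5115.
y_gold = 11.5115^0.44 ≈ 2.9302.
c_gold = y_gold − (n+g+δ)·k_gold = 2.9302 − 0.112·11.5115 ≈ 1.6409.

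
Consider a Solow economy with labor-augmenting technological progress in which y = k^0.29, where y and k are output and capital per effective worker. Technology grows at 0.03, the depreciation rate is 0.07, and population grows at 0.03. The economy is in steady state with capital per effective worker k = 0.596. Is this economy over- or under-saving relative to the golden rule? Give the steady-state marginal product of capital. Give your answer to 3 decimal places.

under-saving; MPK ≈ 0.419

n + g + δ = 0.03 + 0.03 + 0.07 = 0.13.
MPK = 0.29·k^(0.29−1) = 0.29·0.596^(-0.71) ≈ 0.4188.
MPK > 0.13, so the economy is dynamically efficient (under-saving).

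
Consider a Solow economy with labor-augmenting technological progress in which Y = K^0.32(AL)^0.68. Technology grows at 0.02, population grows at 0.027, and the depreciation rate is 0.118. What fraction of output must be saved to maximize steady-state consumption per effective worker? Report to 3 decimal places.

Capital per effective worker breaks even when investment replaces (n + g + δ)·k; here n + g + δ = 0.165.
At the golden rule MPK = n+g+δ, and in any Cobb-Douglas steady state s = (n+g+δ)·k/y = MPK·k/y = capital's share 0.32.

s_gold = 0.320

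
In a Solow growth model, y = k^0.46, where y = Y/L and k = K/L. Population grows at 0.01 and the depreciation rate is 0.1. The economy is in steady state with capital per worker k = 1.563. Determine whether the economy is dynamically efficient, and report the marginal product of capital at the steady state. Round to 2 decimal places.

dynamically efficient; MPK ≈ 0.36

Break-even investment rate: n + δ = 0.01 + 0.1 = 0.11.
MPK = 0.46·k^(0.46−1) = 0.46·1.563^(-0.54) ≈ 0.3614.
MPK > 0.11, so the economy is dynamically efficient (under-saving).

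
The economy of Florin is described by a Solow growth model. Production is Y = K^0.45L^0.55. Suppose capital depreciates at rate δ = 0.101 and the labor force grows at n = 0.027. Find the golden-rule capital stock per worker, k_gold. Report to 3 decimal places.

k_gold ≈ 9.834

Capital per worker breaks even when investment replaces (n + δ)·k; here n + δ = 0.128.
Golden rule sets MPK = n+δ: 0.45·k^(0.45−1) = 0.128, so k_gold = (0.45/0.128)^(1/0.55) ≈ 9.8340.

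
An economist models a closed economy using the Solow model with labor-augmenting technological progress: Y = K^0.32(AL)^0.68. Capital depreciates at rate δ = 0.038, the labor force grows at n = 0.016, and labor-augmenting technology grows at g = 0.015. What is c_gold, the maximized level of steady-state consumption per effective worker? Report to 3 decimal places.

Capital per effective worker breaks even when investment replaces (n + g + δ)·k; here n + g + δ = 0.069.
At the golden rule the marginal product of capital equals n+g+δ: 0.32·k^(0.32−1) = 0.069. Solving, k_gold = (0.32/0.069)^(1/0.68) ≈ 9.5467.
y_gold = 9.5467^0.32 ≈ 2.0585.
c_gold = y_gold − (n+g+δ)·k_gold = 2.0585 − 0.069·9.5467 ≈ 1.3998.

c_gold ≈ 1.400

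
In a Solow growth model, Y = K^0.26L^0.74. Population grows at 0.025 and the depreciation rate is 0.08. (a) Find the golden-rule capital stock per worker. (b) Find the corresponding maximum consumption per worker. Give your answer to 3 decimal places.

The effective depreciation rate is n + δ = 0.025 + 0.08 = 0.105.
Setting f'(k) = n+δ gives 0.26·k^(0.26−1) = 0.105, hence k_gold = (0.26/0.105)^(1/0.74) ≈ 3.4052.
y_gold = 3.4052^0.26 ≈ 1.3752; c_gold = y_gold − 0.105·k_gold ≈ 1.0176.

(a) k_gold ≈ 3.405; (b) c_gold ≈ 1.018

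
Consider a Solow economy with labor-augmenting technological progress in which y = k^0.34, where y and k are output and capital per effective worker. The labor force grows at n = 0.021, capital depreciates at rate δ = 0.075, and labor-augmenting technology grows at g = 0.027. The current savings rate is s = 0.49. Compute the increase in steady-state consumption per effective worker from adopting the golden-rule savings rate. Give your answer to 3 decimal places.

Capital per effective worker breaks even when investment replaces (n + g + δ)·k; here n + g + δ = 0.123.
Current steady state (s = 0.49): k* = (0.49/0.123)^(1/0.66) ≈ 8.1195, y* = 8.1195^0.34 ≈ 2.0382, c* = (1−0.49)·2.0382 ≈ 1.0395.
At the golden rule the marginal product of capital equals n+g+δ: 0.34·k^(0.34−1) = 0.123. Solving, k_gold = (0.34/0.123)^(1/0.66) ≈ 4.6671.
y_gold = 4.6671^0.34 ≈ 1.6884, c_gold = y_gold − 0.123·k_gold ≈ 1.1143.
Gain: Δc = 1.1143 − 1.0395 ≈ 0.0749.

Δc ≈ 0.075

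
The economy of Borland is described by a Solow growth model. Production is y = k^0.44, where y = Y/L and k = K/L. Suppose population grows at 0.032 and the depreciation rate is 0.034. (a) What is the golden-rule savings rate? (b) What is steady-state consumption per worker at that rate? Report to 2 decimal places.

(a) s_gold = 0.44; (b) c_gold ≈ 2.49

Capital per worker breaks even when investment replaces (n + δ)·k; here n + δ = 0.066.
For Cobb-Douglas, s_gold equals capital's share: s_gold = 0.44.
Setting f'(k) = n+δ gives 0.44·k^(0.44−1) = 0.066, hence k_gold = (0.44/0.066)^(1/0.56) ≈ 29.5982.
y_gold = 29.5982^0.44 ≈ 4.4397; c_gold = (1−0.44)·y_gold ≈ 2.4863.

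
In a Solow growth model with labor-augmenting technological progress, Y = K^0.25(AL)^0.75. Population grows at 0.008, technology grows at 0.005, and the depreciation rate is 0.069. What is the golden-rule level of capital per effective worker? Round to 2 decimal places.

k_gold ≈ 4.42

Capital per effective worker breaks even when investment replaces (n + g + δ)·k; here n + g + δ = 0.082.
Setting f'(k) = n+g+δ gives 0.25·k^(0.25−1) = 0.082, hence k_gold = (0.25/0.082)^(1/0.75) ≈ 4.4208.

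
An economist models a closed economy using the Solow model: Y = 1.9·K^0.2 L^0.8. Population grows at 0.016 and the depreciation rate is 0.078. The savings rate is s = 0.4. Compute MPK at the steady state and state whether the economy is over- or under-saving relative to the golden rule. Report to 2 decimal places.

over-saving; MPK ≈ 0.05

Capital per worker breaks even when investment replaces (n + δ)·k; here n + δ = 0.094.
Steady-state k*: s·A·k^0.2 = 0.094·k gives k* = (0.4·1.9/0.094)^(1/0.8) ≈ 13.6335.
MPK = 0.2·1.9·13.6335^(-0.8) ≈ 0.0470.
MPK < n+δ = 0.094, so the economy is dynamically inefficient (over-saving).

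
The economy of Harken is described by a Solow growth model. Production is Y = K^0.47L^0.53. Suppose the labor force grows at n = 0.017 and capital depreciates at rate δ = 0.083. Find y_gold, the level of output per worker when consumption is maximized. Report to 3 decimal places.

y_gold ≈ 3.945

Break-even investment rate: n + δ = 0.017 + 0.083 = 0.1.
Maximizing c = f(k) − (n+δ)·k gives f'(k) = n+δ, i.e. 0.47·k^(0.47−1) = 0.1, so k_gold = (0.47/0.1)^(1/0.53) ≈ 18.5400.
Output: y_gold = k_gold^0.47 = 18.5400^0.47 ≈ 3.9447.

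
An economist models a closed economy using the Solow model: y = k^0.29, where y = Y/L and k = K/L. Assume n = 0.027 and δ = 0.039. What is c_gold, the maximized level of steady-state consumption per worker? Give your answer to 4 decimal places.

c_gold ≈ 1.2997

Break-even investment rate: n + δ = 0.027 + 0.039 = 0.066.
At the golden rule the marginal product of capital equals n+δ: 0.29·k^(0.29−1) = 0.066. Solving, k_gold = (0.29/0.066)^(1/0.71) ≈ 8.0432.
y_gold = 8.0432^0.29 ≈ 1.8305.
c_gold = y_gold − (n+δ)·k_gold = 1.8305 − 0.066·8.0432 ≈ 1.2997.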